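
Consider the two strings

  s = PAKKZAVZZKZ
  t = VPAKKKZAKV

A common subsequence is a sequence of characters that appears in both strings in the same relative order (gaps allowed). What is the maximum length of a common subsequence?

Pick P [1,2] → A [2,3] → K [3,5] → K [4,6] → Z [5,7] → A [6,8] → V [7,10]; all 7 characters appear in both, in order, and the DP table's final entry dp[11][10] is also 7, so no common subsequence is longer.

7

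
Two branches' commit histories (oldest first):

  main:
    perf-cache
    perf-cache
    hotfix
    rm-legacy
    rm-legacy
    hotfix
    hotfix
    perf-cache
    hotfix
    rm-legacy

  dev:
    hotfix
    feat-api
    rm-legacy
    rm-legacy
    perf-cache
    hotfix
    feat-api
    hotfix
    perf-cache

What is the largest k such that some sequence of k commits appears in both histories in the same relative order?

Taking hotfix at main[3]=dev[1]; then rm-legacy at main[4]=dev[3]; then rm-legacy at main[5]=dev[4]; then hotfix at main[6]=dev[6]; then hotfix at main[7]=dev[8]; then perf-cache at main[8]=dev[9] gives a common subsequence of length 6. dp[10][9] = 6 confirms this is the maximum.

6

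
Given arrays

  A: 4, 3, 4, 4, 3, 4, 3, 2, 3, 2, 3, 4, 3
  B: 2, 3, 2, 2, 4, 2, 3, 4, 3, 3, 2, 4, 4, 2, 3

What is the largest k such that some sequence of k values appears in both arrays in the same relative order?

Taking 3 at A[2]=B[2] → 4 at A[3]=B[5] → 3 at A[5]=B[7] → 4 at A[6]=B[8] → 3 at A[7]=B[9] → 3 at A[9]=B[10] → 2 at A[10]=B[11] → 4 at A[12]=B[13] → 3 at A[13]=B[15] gives a common subsequence of length 9. dp[13][15] = 9 confirms this is the maximum.

9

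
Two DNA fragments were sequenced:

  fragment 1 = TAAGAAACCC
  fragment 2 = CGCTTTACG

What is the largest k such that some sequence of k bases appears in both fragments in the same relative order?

Let dp[i][j] be the LCS length of the first i bases of fragment 1 and the first j bases of fragment 2. dp[i][j] = dp[i-1][j-1]+1 when the i-th and j-th bases match, else max(dp[i-1][j], dp[i][j-1]).
    ·  C  G  C  T  T  T  A  C  G
 ·  0  0  0  0  0  0  0  0  0  0
 T  0  0  0  0  1  1  1  1  1  1
 A  0  0  0  0  1  1  1  2  2  2
 A  0  0  0  0  1  1  1  2  2  2
 G  0  0  1  1  1  1  1  2  2  3
 A  0  0  1  1  1  1  1  2  2  3
 A  0  0  1  1  1  1  1  2  2  3
 A  0  0  1  1  1  1  1  2  2  3
 C  0  1  1  2  2  2  2  2  3  3
 C  0  1  1  2  2  2  2  2  3  3
 C  0  1  1  2  2  2  2  2  3  3
dp[10][9] = 3. One LCS (by backtracking along matches): TAG.

3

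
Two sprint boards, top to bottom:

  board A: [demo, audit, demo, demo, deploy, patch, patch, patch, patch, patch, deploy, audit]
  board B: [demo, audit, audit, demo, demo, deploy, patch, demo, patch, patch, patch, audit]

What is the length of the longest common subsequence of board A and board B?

One common subsequence of length 10: demo (board A #1, board B #1), audit (board A #2, board B #3), demo (board A #3, board B #4), demo (board A #4, board B #5), deploy (board A #5, board B #6), patch (board A #6, board B #7), patch (board A #8, board B #9), patch (board A #9, board B #10), patch (board A #10, board B #11), audit (board A #12, board B #12). dp[12][12] = 10 confirms this is the maximum.

10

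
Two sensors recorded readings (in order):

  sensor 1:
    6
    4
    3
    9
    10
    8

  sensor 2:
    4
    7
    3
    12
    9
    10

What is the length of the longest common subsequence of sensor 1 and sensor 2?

4

Let dp[i][j] be the LCS length of the first i values of sensor 1 and the first j values of sensor 2. dp[i][j] = dp[i-1][j-1]+1 when the i-th and j-th values match, else max(dp[i-1][j], dp[i][j-1]).
    ·  4  7  3 12  9 10
 ·  0  0  0  0  0  0  0
 6  0  0  0  0  0  0  0
 4  0  1  1  1  1  1  1
 3  0  1  1  2  2  2  2
 9  0  1  1  2  2  3  3
10  0  1  1  2  2  3  4
 8  0  1  1  2  2  3  4
dp[6][6] = 4. One LCS (by backtracking along matches): 4, 3, 9, 10.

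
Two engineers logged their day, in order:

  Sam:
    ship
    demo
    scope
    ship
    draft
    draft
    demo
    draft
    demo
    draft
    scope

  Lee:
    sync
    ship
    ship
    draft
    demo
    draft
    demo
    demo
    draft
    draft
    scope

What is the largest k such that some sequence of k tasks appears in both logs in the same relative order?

Match ship (Sam #1, Lee #2), then ship (Sam #4, Lee #3), then draft (Sam #5, Lee #4), then draft (Sam #6, Lee #6), then demo (Sam #7, Lee #8), then draft (Sam #8, Lee #9), then draft (Sam #10, Lee #10), then scope (Sam #11, Lee #11) — 8 tasks in the same relative order in both. dp[11][11] = 8 confirms this is the maximum.

8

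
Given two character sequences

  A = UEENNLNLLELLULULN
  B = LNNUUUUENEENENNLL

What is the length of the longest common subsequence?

8

Taking U at A[1]=B[7], then E at A[2]=B[10], then E at A[3]=B[11], then N at A[4]=B[12], then N at A[5]=B[14], then N at A[7]=B[15], then L at A[14]=B[16], then L at A[16]=B[17] gives a common subsequence of length 8. The LCS DP gives dp[17][17] = 8, so this is optimal.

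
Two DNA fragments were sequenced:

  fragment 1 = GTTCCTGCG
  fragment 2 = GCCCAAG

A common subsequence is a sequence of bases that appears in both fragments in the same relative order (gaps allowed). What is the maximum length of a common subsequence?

5

Let dp[i][j] be the LCS length of the first i bases of fragment 1 and the first j bases of fragment 2. dp[i][j] = dp[i-1][j-1]+1 when the i-th and j-th bases match, else max(dp[i-1][j], dp[i][j-1]).
    ·  G  C  C  C  A  A  G
 ·  0  0  0  0  0  0  0  0
 G  0  1  1  1  1  1  1  1
 T  0  1  1  1  1  1  1  1
 T  0  1  1  1  1  1  1  1
 C  0  1  2  2  2  2  2  2
 C  0  1  2  3  3  3  3  3
 T  0  1  2  3  3  3  3  3
 G  0  1  2  3  3  3  3  4
 C  0  1  2  3  4  4  4  4
 G  0  1  2  3  4  4  4  5
dp[9][7] = 5. One LCS (by backtracking along matches): GCCCG.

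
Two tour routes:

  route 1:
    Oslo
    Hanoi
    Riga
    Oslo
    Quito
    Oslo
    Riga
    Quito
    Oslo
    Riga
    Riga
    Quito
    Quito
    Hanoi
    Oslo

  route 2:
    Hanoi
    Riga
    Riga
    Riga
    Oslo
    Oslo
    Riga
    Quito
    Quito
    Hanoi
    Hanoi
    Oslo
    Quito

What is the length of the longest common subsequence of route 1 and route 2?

9

Taking Hanoi (route 1 #2, route 2 #1); then Riga (route 1 #3, route 2 #4); then Oslo (route 1 #4, route 2 #5); then Oslo (route 1 #6, route 2 #6); then Riga (route 1 #7, route 2 #7); then Quito (route 1 #8, route 2 #8); then Quito (route 1 #12, route 2 #9); then Hanoi (route 1 #14, route 2 #11); then Oslo (route 1 #15, route 2 #12) gives a common subsequence of length 9. The LCS DP gives dp[15][13] = 9, so this is optimal.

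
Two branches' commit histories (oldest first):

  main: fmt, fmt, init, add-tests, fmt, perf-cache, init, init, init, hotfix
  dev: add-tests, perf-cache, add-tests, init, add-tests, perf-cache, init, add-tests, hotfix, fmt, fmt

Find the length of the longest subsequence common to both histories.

5

Pick init at main[3]=dev[4]; then add-tests at main[4]=dev[5]; then perf-cache at main[6]=dev[6]; then init at main[7]=dev[7]; then hotfix at main[10]=dev[9]; all 5 commits appear in both, in order. Since dp[10][11] = 5, nothing longer is possible.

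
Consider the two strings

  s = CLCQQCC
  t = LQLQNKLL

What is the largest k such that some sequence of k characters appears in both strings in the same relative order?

3

Let dp[i][j] be the LCS length of the first i characters of s and the first j characters of t. dp[i][j] = dp[i-1][j-1]+1 when the i-th and j-th characters match, else max(dp[i-1][j], dp[i][j-1]).
    ·  L  Q  L  Q  N  K  L  L
 ·  0  0  0  0  0  0  0  0  0
 C  0  0  0  0  0  0  0  0  0
 L  0  1  1  1  1  1  1  1  1
 C  0  1  1  1  1  1  1  1  1
 Q  0  1  2  2  2  2  2  2  2
 Q  0  1  2  2  3  3  3  3  3
 C  0  1  2  2  3  3  3  3  3
 C  0  1  2  2  3  3  3  3  3
dp[7][8] = 3. One LCS (by backtracking along matches): LQQ.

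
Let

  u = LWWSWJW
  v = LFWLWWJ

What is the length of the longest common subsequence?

Let dp[i][j] be the LCS length of the first i characters of u and the first j characters of v. dp[i][j] = dp[i-1][j-1]+1 when the i-th and j-th characters match, else max(dp[i-1][j], dp[i][j-1]).
    ·  L  F  W  L  W  W  J
 ·  0  0  0  0  0  0  0  0
 L  0  1  1  1  1  1  1  1
 W  0  1  1  2  2  2  2  2
 W  0  1  1  2  2  3  3  3
 S  0  1  1  2  2  3  3  3
 W  0  1  1  2  2  3  4  4
 J  0  1  1  2  2  3  4  5
 W  0  1  1  2  2  3  4  5
dp[7][7] = 5. One LCS (by backtracking along matches): LWWWJ.

5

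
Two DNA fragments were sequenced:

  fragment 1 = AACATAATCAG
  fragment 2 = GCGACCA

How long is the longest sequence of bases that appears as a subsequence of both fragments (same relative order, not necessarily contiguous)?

4

Let dp[i][j] be the LCS length of the first i bases of fragment 1 and the first j bases of fragment 2. dp[i][j] = dp[i-1][j-1]+1 when the i-th and j-th bases match, else max(dp[i-1][j], dp[i][j-1]).
    ·  G  C  G  A  C  C  A
 ·  0  0  0  0  0  0  0  0
 A  0  0  0  0  1  1  1  1
 A  0  0  0  0  1  1  1  2
 C  0  0  1  1  1  2  2  2
 A  0  0  1  1  2  2  2  3
 T  0  0  1  1  2  2  2  3
 A  0  0  1  1  2  2  2  3
 A  0  0  1  1  2  2  2  3
 T  0  0  1  1  2  2  2  3
 C  0  0  1  1  2  3  3  3
 A  0  0  1  1  2  3  3  4
 G  0  1  1  2  2  3  3  4
dp[11][7] = 4. One LCS (by backtracking along matches): ACCA.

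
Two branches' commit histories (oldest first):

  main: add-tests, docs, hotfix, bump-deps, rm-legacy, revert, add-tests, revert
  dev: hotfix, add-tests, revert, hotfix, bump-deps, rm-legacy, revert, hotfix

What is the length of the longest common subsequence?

5

One common subsequence of length 5: add-tests (main #1, dev #2); then hotfix (main #3, dev #4); then bump-deps (main #4, dev #5); then rm-legacy (main #5, dev #6); then revert (main #6, dev #7). dp[8][8] = 5 confirms this is the maximum.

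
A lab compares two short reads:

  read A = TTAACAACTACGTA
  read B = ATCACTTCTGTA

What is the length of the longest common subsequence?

Taking T at read A[2]=read B[2] → C at read A[5]=read B[3] → A at read A[7]=read B[4] → C at read A[8]=read B[5] → T at read A[9]=read B[7] → C at read A[11]=read B[8] → G at read A[12]=read B[10] → T at read A[13]=read B[11] → A at read A[14]=read B[12] gives a common subsequence of length 9. Since dp[14][12] = 9, nothing longer is possible.

9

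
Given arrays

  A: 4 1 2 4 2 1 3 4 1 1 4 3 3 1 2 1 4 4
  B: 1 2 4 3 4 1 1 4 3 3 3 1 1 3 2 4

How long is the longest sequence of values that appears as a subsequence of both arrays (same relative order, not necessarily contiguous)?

13

Taking 1 (A #2, B #1), then 2 (A #3, B #2), then 4 (A #4, B #3), then 3 (A #7, B #4), then 4 (A #8, B #5), then 1 (A #9, B #6), then 1 (A #10, B #7), then 4 (A #11, B #8), then 3 (A #12, B #10), then 3 (A #13, B #11), then 1 (A #14, B #13), then 2 (A #15, B #15), then 4 (A #18, B #16) gives a common subsequence of length 13. dp[18][16] = 13 confirms this is the maximum.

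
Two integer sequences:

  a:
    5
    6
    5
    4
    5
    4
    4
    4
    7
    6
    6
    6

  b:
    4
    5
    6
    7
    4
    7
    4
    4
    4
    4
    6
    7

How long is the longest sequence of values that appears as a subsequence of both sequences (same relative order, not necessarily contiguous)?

7

Let dp[i][j] be the LCS length of the first i values of a and the first j values of b. dp[i][j] = dp[i-1][j-1]+1 when the i-th and j-th values match, else max(dp[i-1][j], dp[i][j-1]).
    ·  4  5  6  7  4  7  4  4  4  4  6  7
 ·  0  0  0  0  0  0  0  0  0  0  0  0  0
 5  0  0  1  1  1  1  1  1  1  1  1  1  1
 6  0  0  1  2  2  2  2  2  2  2  2  2  2
 5  0  0  1  2  2  2  2  2  2  2  2  2  2
 4  0  1  1  2  2  3  3  3  3  3  3  3  3
 5  0  1  2  2  2  3  3  3  3  3  3  3  3
 4  0  1  2  2  2  3  3  4  4  4  4  4  4
 4  0  1  2  2  2  3  3  4  5  5  5  5  5
 4  0  1  2  2  2  3  3  4  5  6  6  6  6
 7  0  1  2  2  3  3  4  4  5  6  6  6  7
 6  0  1  2  3  3  3  4  4  5  6  6  7  7
 6  0  1  2  3  3  3  4  4  5  6  6  7  7
 6  0  1  2  3  3  3  4  4  5  6  6  7  7
dp[12][12] = 7. One LCS (by backtracking along matches): 5, 6, 4, 4, 4, 4, 7.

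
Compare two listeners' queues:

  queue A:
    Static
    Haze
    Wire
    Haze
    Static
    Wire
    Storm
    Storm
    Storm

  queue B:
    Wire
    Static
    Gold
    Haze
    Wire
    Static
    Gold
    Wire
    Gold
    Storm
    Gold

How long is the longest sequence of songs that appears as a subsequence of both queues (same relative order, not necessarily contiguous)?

6

Match Static (queue A #1, queue B #2), then Haze (queue A #2, queue B #4), then Wire (queue A #3, queue B #5), then Static (queue A #5, queue B #6), then Wire (queue A #6, queue B #8), then Storm (queue A #7, queue B #10) — 6 songs in the same relative order in both, and the DP table's final entry dp[9][11] is also 6, so no common subsequence is longer.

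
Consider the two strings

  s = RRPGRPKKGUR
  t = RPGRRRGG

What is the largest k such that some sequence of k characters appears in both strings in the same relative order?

Let dp[i][j] be the LCS length of the first i characters of s and the first j characters of t. dp[i][j] = dp[i-1][j-1]+1 when the i-th and j-th characters match, else max(dp[i-1][j], dp[i][j-1]).
    ·  R  P  G  R  R  R  G  G
 ·  0  0  0  0  0  0  0  0  0
 R  0  1  1  1  1  1  1  1  1
 R  0  1  1  1  2  2  2  2  2
 P  0  1  2  2  2  2  2  2  2
 G  0  1  2  3  3  3  3  3  3
 R  0  1  2  3  4  4  4  4  4
 P  0  1  2  3  4  4  4  4  4
 K  0  1  2  3  4  4  4  4  4
 K  0  1  2  3  4  4  4  4  4
 G  0  1  2  3  4  4  4  5  5
 U  0  1  2  3  4  4  4  5  5
 R  0  1  2  3  4  5  5  5  5
dp[11][8] = 5. One LCS (by backtracking along matches): RPGRG.

5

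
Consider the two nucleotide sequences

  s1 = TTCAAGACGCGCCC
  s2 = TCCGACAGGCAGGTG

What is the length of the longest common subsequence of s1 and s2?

8

Match T (s1 #1, s2 #1), then C (s1 #3, s2 #3), then A (s1 #4, s2 #5), then A (s1 #5, s2 #7), then G (s1 #6, s2 #9), then A (s1 #7, s2 #11), then G (s1 #9, s2 #13), then G (s1 #11, s2 #15) — 8 bases in the same relative order in both. dp[14][15] = 8 confirms this is the maximum.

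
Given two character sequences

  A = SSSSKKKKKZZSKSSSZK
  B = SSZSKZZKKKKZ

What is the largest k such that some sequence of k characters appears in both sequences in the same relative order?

One common subsequence of length 9: S (A #1, B #1), S (A #2, B #2), S (A #4, B #4), K (A #5, B #5), K (A #7, B #8), K (A #8, B #9), K (A #9, B #10), K (A #13, B #11), Z (A #17, B #12), and the DP table's final entry dp[18][12] is also 9, so no common subsequence is longer.

9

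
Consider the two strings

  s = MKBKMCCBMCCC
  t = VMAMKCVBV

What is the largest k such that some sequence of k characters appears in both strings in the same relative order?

4

Let dp[i][j] be the LCS length of the first i characters of s and the first j characters of t. dp[i][j] = dp[i-1][j-1]+1 when the i-th and j-th characters match, else max(dp[i-1][j], dp[i][j-1]).
    ·  V  M  A  M  K  C  V  B  V
 ·  0  0  0  0  0  0  0  0  0  0
 M  0  0  1  1  1  1  1  1  1  1
 K  0  0  1  1  1  2  2  2  2  2
 B  0  0  1  1  1  2  2  2  3  3
 K  0  0  1  1  1  2  2  2  3  3
 M  0  0  1  1  2  2  2  2  3  3
 C  0  0  1  1  2  2  3  3  3  3
 C  0  0  1  1  2  2  3  3  3  3
 B  0  0  1  1  2  2  3  3  4  4
 M  0  0  1  1  2  2  3  3  4  4
 C  0  0  1  1  2  2  3  3  4  4
 C  0  0  1  1  2  2  3  3  4  4
 C  0  0  1  1  2  2  3  3  4  4
dp[12][9] = 4. One LCS (by backtracking along matches): MKCB.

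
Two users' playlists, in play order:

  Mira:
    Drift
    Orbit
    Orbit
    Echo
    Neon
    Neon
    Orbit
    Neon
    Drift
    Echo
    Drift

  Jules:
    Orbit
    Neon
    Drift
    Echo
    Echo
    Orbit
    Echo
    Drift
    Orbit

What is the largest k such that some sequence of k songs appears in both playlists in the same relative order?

Taking Drift [1,3]; then Echo [4,5]; then Orbit [7,6]; then Echo [10,7]; then Drift [11,8] gives a common subsequence of length 5. dp[11][9] = 5 confirms this is the maximum.

5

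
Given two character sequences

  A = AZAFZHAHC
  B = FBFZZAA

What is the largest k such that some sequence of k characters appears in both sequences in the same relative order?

Pick Z [2,5], then A [3,6], then A [7,7]; all 3 characters appear in both, in order, and the DP table's final entry dp[9][7] is also 3, so no common subsequence is longer.

3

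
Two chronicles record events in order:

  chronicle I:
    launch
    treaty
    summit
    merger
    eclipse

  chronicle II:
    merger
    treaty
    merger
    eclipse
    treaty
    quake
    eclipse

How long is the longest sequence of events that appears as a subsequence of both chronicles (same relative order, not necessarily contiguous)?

3

Pick treaty at chronicle I[2]=chronicle II[2] → merger at chronicle I[4]=chronicle II[3] → eclipse at chronicle I[5]=chronicle II[7]; all 3 events appear in both, in order, and the DP table's final entry dp[5][7] is also 3, so no common subsequence is longer.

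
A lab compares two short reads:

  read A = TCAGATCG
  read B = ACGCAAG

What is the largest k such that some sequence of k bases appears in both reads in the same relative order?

Taking C at read A[2]=read B[4], A at read A[3]=read B[5], A at read A[5]=read B[6], G at read A[8]=read B[7] gives a common subsequence of length 4. dp[8][7] = 4 confirms this is the maximum.

4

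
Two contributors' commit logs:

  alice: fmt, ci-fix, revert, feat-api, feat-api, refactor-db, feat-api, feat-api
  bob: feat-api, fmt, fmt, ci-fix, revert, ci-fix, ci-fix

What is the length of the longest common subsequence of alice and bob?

3

Pick fmt [1,3]; then ci-fix [2,4]; then revert [3,5]; all 3 commits appear in both, in order. The LCS DP gives dp[8][7] = 3, so this is optimal.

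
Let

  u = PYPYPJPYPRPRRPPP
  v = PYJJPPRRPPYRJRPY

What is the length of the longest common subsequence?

10

Taking P (u #1, v #1), Y (u #2, v #2), J (u #6, v #4), P (u #7, v #5), P (u #9, v #6), R (u #10, v #8), P (u #11, v #10), R (u #12, v #12), R (u #13, v #14), P (u #14, v #15) gives a common subsequence of length 10. The LCS DP gives dp[16][16] = 10, so this is optimal.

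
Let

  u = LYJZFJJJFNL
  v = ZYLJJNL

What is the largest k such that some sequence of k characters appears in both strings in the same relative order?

5

Taking L (u #1, v #3) → J (u #7, v #4) → J (u #8, v #5) → N (u #10, v #6) → L (u #11, v #7) gives a common subsequence of length 5. dp[11][7] = 5 confirms this is the maximum.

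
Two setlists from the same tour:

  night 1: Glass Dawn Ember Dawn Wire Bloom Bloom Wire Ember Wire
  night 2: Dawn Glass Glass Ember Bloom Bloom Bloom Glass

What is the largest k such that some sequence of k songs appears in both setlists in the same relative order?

Match Glass (night 1 #1, night 2 #3), then Ember (night 1 #3, night 2 #4), then Bloom (night 1 #6, night 2 #6), then Bloom (night 1 #7, night 2 #7) — 4 songs in the same relative order in both. dp[10][8] = 4 confirms this is the maximum.

4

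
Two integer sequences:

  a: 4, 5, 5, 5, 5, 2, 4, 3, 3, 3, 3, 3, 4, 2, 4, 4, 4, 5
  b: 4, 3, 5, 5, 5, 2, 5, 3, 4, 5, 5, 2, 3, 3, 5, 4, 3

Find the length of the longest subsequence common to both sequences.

9

Match 4 at a[1]=b[1]; then 5 at a[2]=b[5]; then 5 at a[3]=b[7]; then 5 at a[4]=b[10]; then 5 at a[5]=b[11]; then 2 at a[6]=b[12]; then 3 at a[8]=b[13]; then 3 at a[9]=b[14]; then 3 at a[12]=b[17] — 9 values in the same relative order in both. dp[18][17] = 9 confirms this is the maximum.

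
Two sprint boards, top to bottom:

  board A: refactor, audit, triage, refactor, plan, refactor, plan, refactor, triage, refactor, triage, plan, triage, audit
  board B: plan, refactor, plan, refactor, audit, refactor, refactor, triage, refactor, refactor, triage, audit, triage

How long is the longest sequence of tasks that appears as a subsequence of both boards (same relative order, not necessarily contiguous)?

One common subsequence of length 8: refactor at board A[1]=board B[4], audit at board A[2]=board B[5], refactor at board A[4]=board B[6], refactor at board A[6]=board B[7], refactor at board A[8]=board B[9], refactor at board A[10]=board B[10], triage at board A[11]=board B[11], triage at board A[13]=board B[13], and the DP table's final entry dp[14][13] is also 8, so no common subsequence is longer.

8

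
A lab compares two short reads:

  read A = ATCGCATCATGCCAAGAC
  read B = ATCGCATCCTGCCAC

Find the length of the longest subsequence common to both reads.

14

One common subsequence of length 14: A (read A #1, read B #1) → T (read A #2, read B #2) → C (read A #3, read B #3) → G (read A #4, read B #4) → C (read A #5, read B #5) → A (read A #6, read B #6) → T (read A #7, read B #7) → C (read A #8, read B #9) → T (read A #10, read B #10) → G (read A #11, read B #11) → C (read A #12, read B #12) → C (read A #13, read B #13) → A (read A #17, read B #14) → C (read A #18, read B #15). dp[18][15] = 14 confirms this is the maximum.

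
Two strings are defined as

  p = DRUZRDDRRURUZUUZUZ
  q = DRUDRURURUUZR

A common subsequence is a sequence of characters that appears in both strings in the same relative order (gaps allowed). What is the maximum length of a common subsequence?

11

Taking D [1,1], then R [2,2], then U [3,3], then D [7,4], then R [8,5], then R [9,7], then U [10,8], then R [11,9], then U [14,10], then U [15,11], then Z [16,12] gives a common subsequence of length 11. Since dp[18][13] = 11, nothing longer is possible.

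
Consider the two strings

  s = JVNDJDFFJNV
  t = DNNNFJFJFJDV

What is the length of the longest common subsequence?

6

Let dp[i][j] be the LCS length of the first i characters of s and the first j characters of t. dp[i][j] = dp[i-1][j-1]+1 when the i-th and j-th characters match, else max(dp[i-1][j], dp[i][j-1]).
    ·  D  N  N  N  F  J  F  J  F  J  D  V
 ·  0  0  0  0  0  0  0  0  0  0  0  0  0
 J  0  0  0  0  0  0  1  1  1  1  1  1  1
 V  0  0  0  0  0  0  1  1  1  1  1  1  2
 N  0  0  1  1  1  1  1  1  1  1  1  1  2
 D  0  1  1  1  1  1  1  1  1  1  1  2  2
 J  0  1  1  1  1  1  2  2  2  2  2  2  2
 D  0  1  1  1  1  1  2  2  2  2  2  3  3
 F  0  1  1  1  1  2  2  3  3  3  3  3  3
 F  0  1  1  1  1  2  2  3  3  4  4  4  4
 J  0  1  1  1  1  2  3  3  4  4  5  5  5
 N  0  1  2  2  2  2  3  3  4  4  5  5  5
 V  0  1  2  2  2  2  3  3  4  4  5  5  6
dp[11][12] = 6. One LCS (by backtracking along matches): NJFFJV.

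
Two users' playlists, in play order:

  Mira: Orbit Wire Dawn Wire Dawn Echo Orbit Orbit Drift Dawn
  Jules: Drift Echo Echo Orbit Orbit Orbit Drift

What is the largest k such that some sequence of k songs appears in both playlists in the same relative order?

4

Taking Orbit at Mira[1]=Jules[4] → Orbit at Mira[7]=Jules[5] → Orbit at Mira[8]=Jules[6] → Drift at Mira[9]=Jules[7] gives a common subsequence of length 4, and the DP table's final entry dp[10][7] is also 4, so no common subsequence is longer.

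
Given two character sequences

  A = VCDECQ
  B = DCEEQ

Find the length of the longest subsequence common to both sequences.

3

Let dp[i][j] be the LCS length of the first i characters of A and the first j characters of B. dp[i][j] = dp[i-1][j-1]+1 when the i-th and j-th characters match, else max(dp[i-1][j], dp[i][j-1]).
    ·  D  C  E  E  Q
 ·  0  0  0  0  0  0
 V  0  0  0  0  0  0
 C  0  0  1  1  1  1
 D  0  1  1  1  1  1
 E  0  1  1  2  2  2
 C  0  1  2  2  2  2
 Q  0  1  2  2  2  3
dp[6][5] = 3. One LCS (by backtracking along matches): CEQ.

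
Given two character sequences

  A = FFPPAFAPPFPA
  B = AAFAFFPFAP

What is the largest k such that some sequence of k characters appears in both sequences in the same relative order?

6

Let dp[i][j] be the LCS length of the first i characters of A and the first j characters of B. dp[i][j] = dp[i-1][j-1]+1 when the i-th and j-th characters match, else max(dp[i-1][j], dp[i][j-1]).
    ·  A  A  F  A  F  F  P  F  A  P
 ·  0  0  0  0  0  0  0  0  0  0  0
 F  0  0  0  1  1  1  1  1  1  1  1
 F  0  0  0  1  1  2  2  2  2  2  2
 P  0  0  0  1  1  2  2  3  3  3  3
 P  0  0  0  1  1  2  2  3  3  3  4
 A  0  1  1  1  2  2  2  3  3  4  4
 F  0  1  1  2  2  3  3  3  4  4  4
 A  0  1  2  2  3  3  3  3  4  5  5
 P  0  1  2  2  3  3  3  4  4  5  6
 P  0  1  2  2  3  3  3  4  4  5  6
 F  0  1  2  3  3  4  4  4  5  5  6
 P  0  1  2  3  3  4  4  5  5  5  6
 A  0  1  2  3  4  4  4  5  5  6  6
dp[12][10] = 6. One LCS (by backtracking along matches): FFPFAP.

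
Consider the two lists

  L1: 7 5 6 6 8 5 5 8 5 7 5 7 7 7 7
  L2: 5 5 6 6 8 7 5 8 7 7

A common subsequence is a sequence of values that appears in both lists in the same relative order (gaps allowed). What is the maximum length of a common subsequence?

Let dp[i][j] be the LCS length of the first i values of L1 and the first j values of L2. dp[i][j] = dp[i-1][j-1]+1 when the i-th and j-th values match, else max(dp[i-1][j], dp[i][j-1]).
    ·  5  5  6  6  8  7  5  8  7  7
 ·  0  0  0  0  0  0  0  0  0  0  0
 7  0  0  0  0  0  0  1  1  1  1  1
 5  0  1  1  1  1  1  1  2  2  2  2
 6  0  1  1  2  2  2  2  2  2  2  2
 6  0  1  1  2  3  3  3  3  3  3  3
 8  0  1  1  2  3  4  4  4  4  4  4
 5  0  1  2  2  3  4  4  5  5  5  5
 5  0  1  2  2  3  4  4  5  5  5  5
 8  0  1  2  2  3  4  4  5  6  6  6
 5  0  1  2  2  3  4  4  5  6  6  6
 7  0  1  2  2  3  4  5  5  6  7  7
 5  0  1  2  2  3  4  5  6  6  7  7
 7  0  1  2  2  3  4  5  6  6  7  8
 7  0  1  2  2  3  4  5  6  6  7  8
 7  0  1  2  2  3  4  5  6  6  7  8
 7  0  1  2  2  3  4  5  6  6  7  8
dp[15][10] = 8. One LCS (by backtracking along matches): 5, 6, 6, 8, 5, 8, 7, 7.

8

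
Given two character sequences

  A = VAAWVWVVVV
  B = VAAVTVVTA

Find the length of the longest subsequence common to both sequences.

One common subsequence of length 6: V (A #1, B #1); then A (A #2, B #2); then A (A #3, B #3); then V (A #5, B #4); then V (A #7, B #6); then V (A #8, B #7). Since dp[10][9] = 6, nothing longer is possible.

6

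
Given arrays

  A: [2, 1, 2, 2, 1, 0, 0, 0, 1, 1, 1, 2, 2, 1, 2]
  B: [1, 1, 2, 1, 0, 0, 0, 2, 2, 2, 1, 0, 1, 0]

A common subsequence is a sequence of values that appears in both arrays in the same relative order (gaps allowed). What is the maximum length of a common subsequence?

9

One common subsequence of length 9: 1 (A #2, B #2) → 2 (A #4, B #3) → 1 (A #5, B #4) → 0 (A #6, B #5) → 0 (A #7, B #6) → 0 (A #8, B #7) → 2 (A #12, B #9) → 2 (A #13, B #10) → 1 (A #14, B #13). The LCS DP gives dp[15][14] = 9, so this is optimal.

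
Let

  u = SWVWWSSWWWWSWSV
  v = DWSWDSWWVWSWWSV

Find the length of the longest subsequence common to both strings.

Pick S at u[1]=v[3]; then W at u[2]=v[4]; then S at u[7]=v[6]; then W at u[8]=v[7]; then W at u[9]=v[8]; then W at u[10]=v[10]; then W at u[11]=v[12]; then W at u[13]=v[13]; then S at u[14]=v[14]; then V at u[15]=v[15]; all 10 characters appear in both, in order. dp[15][15] = 10 confirms this is the maximum.

10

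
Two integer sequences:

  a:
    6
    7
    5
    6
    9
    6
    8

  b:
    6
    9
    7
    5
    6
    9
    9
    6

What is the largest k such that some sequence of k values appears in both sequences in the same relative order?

Let dp[i][j] be the LCS length of the first i values of a and the first j values of b. dp[i][j] = dp[i-1][j-1]+1 when the i-th and j-th values match, else max(dp[i-1][j], dp[i][j-1]).
    ·  6  9  7  5  6  9  9  6
 ·  0  0  0  0  0  0  0  0  0
 6  0  1  1  1  1  1  1  1  1
 7  0  1  1  2  2  2  2  2  2
 5  0  1  1  2  3  3  3  3  3
 6  0  1  1  2  3  4  4  4  4
 9  0  1  2  2  3  4  5  5  5
 6  0  1  2  2  3  4  5  5  6
 8  0  1  2  2  3  4  5  5  6
dp[7][8] = 6. One LCS (by backtracking along matches): 6, 7, 5, 6, 9, 6.

6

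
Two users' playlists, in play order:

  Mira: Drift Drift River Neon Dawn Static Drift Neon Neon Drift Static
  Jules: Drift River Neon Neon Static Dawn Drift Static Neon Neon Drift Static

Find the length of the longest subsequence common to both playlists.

9

Pick Drift (Mira #2, Jules #1), River (Mira #3, Jules #2), Neon (Mira #4, Jules #4), Dawn (Mira #5, Jules #6), Static (Mira #6, Jules #8), Neon (Mira #8, Jules #9), Neon (Mira #9, Jules #10), Drift (Mira #10, Jules #11), Static (Mira #11, Jules #12); all 9 songs appear in both, in order. The LCS DP gives dp[11][12] = 9, so this is optimal.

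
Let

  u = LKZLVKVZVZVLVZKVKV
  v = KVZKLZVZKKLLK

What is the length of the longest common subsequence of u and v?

8

Pick K at u[2]=v[1] → Z at u[3]=v[3] → L at u[4]=v[5] → Z at u[8]=v[6] → V at u[9]=v[7] → Z at u[10]=v[8] → L at u[12]=v[12] → K at u[17]=v[13]; all 8 characters appear in both, in order, and the DP table's final entry dp[18][13] is also 8, so no common subsequence is longer.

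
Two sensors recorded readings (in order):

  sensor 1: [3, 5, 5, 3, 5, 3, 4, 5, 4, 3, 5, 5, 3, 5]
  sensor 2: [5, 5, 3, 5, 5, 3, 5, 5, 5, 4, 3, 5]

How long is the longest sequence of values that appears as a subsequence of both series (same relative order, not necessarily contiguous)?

10

Taking 5 [2,1]; then 5 [3,2]; then 3 [4,3]; then 5 [5,5]; then 3 [6,6]; then 5 [8,7]; then 5 [11,8]; then 5 [12,9]; then 3 [13,11]; then 5 [14,12] gives a common subsequence of length 10. The LCS DP gives dp[14][12] = 10, so this is optimal.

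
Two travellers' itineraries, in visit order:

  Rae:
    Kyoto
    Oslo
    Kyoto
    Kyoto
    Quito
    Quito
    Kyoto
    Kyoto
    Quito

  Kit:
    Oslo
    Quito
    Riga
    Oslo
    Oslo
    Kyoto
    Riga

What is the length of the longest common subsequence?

Pick Oslo at Rae[2]=Kit[1], Quito at Rae[5]=Kit[2], Kyoto at Rae[7]=Kit[6]; all 3 stops appear in both, in order. dp[9][7] = 3 confirms this is the maximum.

3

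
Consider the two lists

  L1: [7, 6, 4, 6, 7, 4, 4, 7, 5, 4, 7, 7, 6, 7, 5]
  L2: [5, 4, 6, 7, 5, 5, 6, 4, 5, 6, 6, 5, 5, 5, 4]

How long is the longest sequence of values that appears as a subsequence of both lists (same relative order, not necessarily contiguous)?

Match 4 [3,2], 6 [4,3], 7 [5,4], 4 [7,8], 5 [9,9], 6 [13,11], 5 [15,14] — 7 values in the same relative order in both. The LCS DP gives dp[15][15] = 7, so this is optimal.

7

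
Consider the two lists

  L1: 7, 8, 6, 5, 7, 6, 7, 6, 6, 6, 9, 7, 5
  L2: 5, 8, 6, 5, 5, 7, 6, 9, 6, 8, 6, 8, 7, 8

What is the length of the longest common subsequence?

8

One common subsequence of length 8: 8 (L1 #2, L2 #2); then 6 (L1 #3, L2 #3); then 5 (L1 #4, L2 #5); then 7 (L1 #5, L2 #6); then 6 (L1 #6, L2 #7); then 6 (L1 #8, L2 #9); then 6 (L1 #9, L2 #11); then 7 (L1 #12, L2 #13). Since dp[13][14] = 8, nothing longer is possible.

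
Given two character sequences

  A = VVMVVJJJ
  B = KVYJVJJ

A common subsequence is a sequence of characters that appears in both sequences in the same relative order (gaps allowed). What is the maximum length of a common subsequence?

4

Let dp[i][j] be the LCS length of the first i characters of A and the first j characters of B. dp[i][j] = dp[i-1][j-1]+1 when the i-th and j-th characters match, else max(dp[i-1][j], dp[i][j-1]).
    ·  K  V  Y  J  V  J  J
 ·  0  0  0  0  0  0  0  0
 V  0  0  1  1  1  1  1  1
 V  0  0  1  1  1  2  2  2
 M  0  0  1  1  1  2  2  2
 V  0  0  1  1  1  2  2  2
 V  0  0  1  1  1  2  2  2
 J  0  0  1  1  2  2  3  3
 J  0  0  1  1  2  2  3  4
 J  0  0  1  1  2  2  3  4
dp[8][7] = 4. One LCS (by backtracking along matches): VVJJ.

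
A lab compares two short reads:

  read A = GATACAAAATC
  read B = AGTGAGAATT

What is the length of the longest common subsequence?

6

Let dp[i][j] be the LCS length of the first i bases of read A and the first j bases of read B. dp[i][j] = dp[i-1][j-1]+1 when the i-th and j-th bases match, else max(dp[i-1][j], dp[i][j-1]).
    ·  A  G  T  G  A  G  A  A  T  T
 ·  0  0  0  0  0  0  0  0  0  0  0
 G  0  0  1  1  1  1  1  1  1  1  1
 A  0  1  1  1  1  2  2  2  2  2  2
 T  0  1  1  2  2  2  2  2  2  3  3
 A  0  1  1  2  2  3  3  3  3  3  3
 C  0  1  1  2  2  3  3  3  3  3  3
 A  0  1  1  2  2  3  3  4  4  4  4
 A  0  1  1  2  2  3  3  4  5  5  5
 A  0  1  1  2  2  3  3  4  5  5  5
 A  0  1  1  2  2  3  3  4  5  5  5
 T  0  1  1  2  2  3  3  4  5  6  6
 C  0  1  1  2  2  3  3  4  5  6  6
dp[11][10] = 6. One LCS (by backtracking along matches): GTAAAT.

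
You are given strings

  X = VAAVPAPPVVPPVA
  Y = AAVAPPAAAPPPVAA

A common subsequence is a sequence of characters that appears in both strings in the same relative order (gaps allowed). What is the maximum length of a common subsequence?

10

Taking A [2,1], A [3,2], V [4,3], P [5,6], A [6,9], P [8,10], P [11,11], P [12,12], V [13,13], A [14,15] gives a common subsequence of length 10, and the DP table's final entry dp[14][15] is also 10, so no common subsequence is longer.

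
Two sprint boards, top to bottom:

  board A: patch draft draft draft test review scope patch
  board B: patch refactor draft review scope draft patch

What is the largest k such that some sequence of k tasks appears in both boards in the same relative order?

One common subsequence of length 5: patch (board A #1, board B #1); then draft (board A #4, board B #3); then review (board A #6, board B #4); then scope (board A #7, board B #5); then patch (board A #8, board B #7), and the DP table's final entry dp[8][7] is also 5, so no common subsequence is longer.

5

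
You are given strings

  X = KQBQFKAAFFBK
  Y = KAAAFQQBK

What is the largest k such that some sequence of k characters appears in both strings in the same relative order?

Taking K [1,1], A [7,3], A [8,4], F [9,5], B [11,8], K [12,9] gives a common subsequence of length 6. Since dp[12][9] = 6, nothing longer is possible.

6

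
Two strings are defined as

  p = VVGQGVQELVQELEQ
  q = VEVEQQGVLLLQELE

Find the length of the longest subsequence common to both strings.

Pick V (p #1, q #1), V (p #2, q #3), Q (p #4, q #6), G (p #5, q #7), V (p #6, q #8), L (p #9, q #11), Q (p #11, q #12), E (p #12, q #13), L (p #13, q #14), E (p #14, q #15); all 10 characters appear in both, in order. Since dp[15][15] = 10, nothing longer is possible.

10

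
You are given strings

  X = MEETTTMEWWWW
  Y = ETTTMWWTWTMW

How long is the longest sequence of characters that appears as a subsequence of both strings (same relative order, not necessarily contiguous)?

Let dp[i][j] be the LCS length of the first i characters of X and the first j characters of Y. dp[i][j] = dp[i-1][j-1]+1 when the i-th and j-th characters match, else max(dp[i-1][j], dp[i][j-1]).
    ·  E  T  T  T  M  W  W  T  W  T  M  W
 ·  0  0  0  0  0  0  0  0  0  0  0  0  0
 M  0  0  0  0  0  1  1  1  1  1  1  1  1
 E  0  1  1  1  1  1  1  1  1  1  1  1  1
 E  0  1  1  1  1  1  1  1  1  1  1  1  1
 T  0  1  2  2  2  2  2  2  2  2  2  2  2
 T  0  1  2  3  3  3  3  3  3  3  3  3  3
 T  0  1  2  3  4  4  4  4  4  4  4  4  4
 M  0  1  2  3  4  5  5  5  5  5  5  5  5
 E  0  1  2  3  4  5  5  5  5  5  5  5  5
 W  0  1  2  3  4  5  6  6  6  6  6  6  6
 W  0  1  2  3  4  5  6  7  7  7  7  7  7
 W  0  1  2  3  4  5  6  7  7  8  8  8  8
 W  0  1  2  3  4  5  6  7  7  8  8  8  9
dp[12][12] = 9. One LCS (by backtracking along matches): ETTTMWWWW.

9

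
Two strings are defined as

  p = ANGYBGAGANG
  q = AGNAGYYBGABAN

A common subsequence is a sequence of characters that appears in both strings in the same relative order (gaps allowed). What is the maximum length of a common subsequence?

Let dp[i][j] be the LCS length of the first i characters of p and the first j characters of q. dp[i][j] = dp[i-1][j-1]+1 when the i-th and j-th characters match, else max(dp[i-1][j], dp[i][j-1]).
    ·  A  G  N  A  G  Y  Y  B  G  A  B  A  N
 ·  0  0  0  0  0  0  0  0  0  0  0  0  0  0
 A  0  1  1  1  1  1  1  1  1  1  1  1  1  1
 N  0  1  1  2  2  2  2  2  2  2  2  2  2  2
 G  0  1  2  2  2  3  3  3  3  3  3  3  3  3
 Y  0  1  2  2  2  3  4  4  4  4  4  4  4  4
 B  0  1  2  2  2  3  4  4  5  5  5  5  5  5
 G  0  1  2  2  2  3  4  4  5  6  6  6  6  6
 A  0  1  2  2  3  3  4  4  5  6  7  7  7  7
 G  0  1  2  2  3  4  4  4  5  6  7  7  7  7
 A  0  1  2  2  3  4  4  4  5  6  7  7  8  8
 N  0  1  2  3  3  4  4  4  5  6  7  7  8  9
 G  0  1  2  3  3  4  4  4  5  6  7  7  8  9
dp[11][13] = 9. One LCS (by backtracking along matches): ANGYBGAAN.

9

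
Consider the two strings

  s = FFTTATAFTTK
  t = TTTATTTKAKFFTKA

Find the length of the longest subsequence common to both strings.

One common subsequence of length 8: T (s #3, t #2) → T (s #4, t #3) → A (s #5, t #4) → T (s #6, t #7) → A (s #7, t #9) → F (s #8, t #12) → T (s #10, t #13) → K (s #11, t #14). The LCS DP gives dp[11][15] = 8, so this is optimal.

8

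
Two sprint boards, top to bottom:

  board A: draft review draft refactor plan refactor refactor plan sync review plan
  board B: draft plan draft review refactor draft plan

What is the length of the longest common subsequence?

Match draft (board A #1, board B #3), review (board A #2, board B #4), draft (board A #3, board B #6), plan (board A #11, board B #7) — 4 tasks in the same relative order in both, and the DP table's final entry dp[11][7] is also 4, so no common subsequence is longer.

4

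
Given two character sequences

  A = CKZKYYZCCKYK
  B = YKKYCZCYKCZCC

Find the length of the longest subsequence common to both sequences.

7

Taking K at A[2]=B[2]; then K at A[4]=B[3]; then Y at A[5]=B[4]; then Y at A[6]=B[8]; then Z at A[7]=B[11]; then C at A[8]=B[12]; then C at A[9]=B[13] gives a common subsequence of length 7. dp[12][13] = 7 confirms this is the maximum.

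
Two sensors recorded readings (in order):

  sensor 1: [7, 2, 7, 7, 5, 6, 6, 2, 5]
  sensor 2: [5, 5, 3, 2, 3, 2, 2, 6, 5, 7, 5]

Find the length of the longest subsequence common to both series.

Taking 2 at sensor 1[2]=sensor 2[7], 7 at sensor 1[4]=sensor 2[10], 5 at sensor 1[9]=sensor 2[11] gives a common subsequence of length 3. The LCS DP gives dp[9][11] = 3, so this is optimal.

3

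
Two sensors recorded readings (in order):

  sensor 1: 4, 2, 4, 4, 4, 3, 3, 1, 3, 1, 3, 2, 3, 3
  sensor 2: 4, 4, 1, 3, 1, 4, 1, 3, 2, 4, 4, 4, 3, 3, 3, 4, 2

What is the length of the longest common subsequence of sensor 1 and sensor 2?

9

One common subsequence of length 9: 4 (sensor 1 #1, sensor 2 #6) → 2 (sensor 1 #2, sensor 2 #9) → 4 (sensor 1 #3, sensor 2 #10) → 4 (sensor 1 #4, sensor 2 #11) → 4 (sensor 1 #5, sensor 2 #12) → 3 (sensor 1 #6, sensor 2 #13) → 3 (sensor 1 #7, sensor 2 #14) → 3 (sensor 1 #9, sensor 2 #15) → 2 (sensor 1 #12, sensor 2 #17), and the DP table's final entry dp[14][17] is also 9, so no common subsequence is longer.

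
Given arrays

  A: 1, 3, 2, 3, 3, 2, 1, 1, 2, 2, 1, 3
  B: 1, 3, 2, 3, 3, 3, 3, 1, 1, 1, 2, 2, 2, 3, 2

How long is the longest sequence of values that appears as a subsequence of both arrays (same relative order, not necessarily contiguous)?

One common subsequence of length 10: 1 [1,1], then 3 [2,2], then 2 [3,3], then 3 [4,6], then 3 [5,7], then 1 [7,9], then 1 [8,10], then 2 [9,12], then 2 [10,13], then 3 [12,14]. Since dp[12][15] = 10, nothing longer is possible.

10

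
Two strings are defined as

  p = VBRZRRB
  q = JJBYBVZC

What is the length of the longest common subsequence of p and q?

Taking V [1,6], Z [4,7] gives a common subsequence of length 2. The LCS DP gives dp[7][8] = 2, so this is optimal.

2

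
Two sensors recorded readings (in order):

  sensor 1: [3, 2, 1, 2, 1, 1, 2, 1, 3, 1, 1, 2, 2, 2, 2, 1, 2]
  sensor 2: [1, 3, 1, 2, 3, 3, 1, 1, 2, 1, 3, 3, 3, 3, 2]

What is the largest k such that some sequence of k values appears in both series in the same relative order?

Match 3 (sensor 1 #1, sensor 2 #2) → 1 (sensor 1 #3, sensor 2 #3) → 2 (sensor 1 #4, sensor 2 #4) → 1 (sensor 1 #5, sensor 2 #7) → 1 (sensor 1 #6, sensor 2 #8) → 2 (sensor 1 #7, sensor 2 #9) → 1 (sensor 1 #8, sensor 2 #10) → 3 (sensor 1 #9, sensor 2 #14) → 2 (sensor 1 #17, sensor 2 #15) — 9 values in the same relative order in both, and the DP table's final entry dp[17][15] is also 9, so no common subsequence is longer.

9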